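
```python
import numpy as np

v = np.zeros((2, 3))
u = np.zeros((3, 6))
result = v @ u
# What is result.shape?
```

(2, 6)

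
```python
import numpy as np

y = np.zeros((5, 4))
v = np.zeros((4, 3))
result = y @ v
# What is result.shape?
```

(5, 3)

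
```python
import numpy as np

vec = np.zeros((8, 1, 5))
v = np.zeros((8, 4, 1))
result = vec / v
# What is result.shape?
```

(8, 4, 5)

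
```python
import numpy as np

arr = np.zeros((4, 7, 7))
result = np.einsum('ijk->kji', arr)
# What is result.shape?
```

(7, 7, 4)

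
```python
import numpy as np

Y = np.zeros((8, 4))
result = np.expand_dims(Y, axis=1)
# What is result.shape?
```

(8, 1, 4)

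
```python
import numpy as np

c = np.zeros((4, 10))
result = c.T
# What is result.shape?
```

(10, 4)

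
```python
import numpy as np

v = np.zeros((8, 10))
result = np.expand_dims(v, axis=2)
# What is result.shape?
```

(8, 10, 1)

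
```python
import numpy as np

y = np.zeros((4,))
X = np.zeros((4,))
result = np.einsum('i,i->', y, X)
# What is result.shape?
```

()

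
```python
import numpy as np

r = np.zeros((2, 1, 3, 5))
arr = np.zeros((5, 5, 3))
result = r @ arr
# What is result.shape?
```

(2, 5, 3, 3)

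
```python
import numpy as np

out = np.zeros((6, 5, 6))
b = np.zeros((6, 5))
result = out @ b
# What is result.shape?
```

(6, 5, 5)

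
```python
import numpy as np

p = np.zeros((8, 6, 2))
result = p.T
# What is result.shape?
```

(2, 6, 8)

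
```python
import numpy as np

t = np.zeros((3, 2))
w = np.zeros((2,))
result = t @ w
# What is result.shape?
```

(3,)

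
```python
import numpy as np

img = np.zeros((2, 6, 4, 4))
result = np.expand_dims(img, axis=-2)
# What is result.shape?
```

(2, 6, 4, 1, 4)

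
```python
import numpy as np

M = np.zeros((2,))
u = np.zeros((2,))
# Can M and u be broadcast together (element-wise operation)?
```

Yes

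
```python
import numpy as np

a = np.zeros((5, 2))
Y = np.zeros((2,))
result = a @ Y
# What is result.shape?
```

(5,)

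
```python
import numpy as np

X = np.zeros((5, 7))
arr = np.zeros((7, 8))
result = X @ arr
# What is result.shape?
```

(5, 8)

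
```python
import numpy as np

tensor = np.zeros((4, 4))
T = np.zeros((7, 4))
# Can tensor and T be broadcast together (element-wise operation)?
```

No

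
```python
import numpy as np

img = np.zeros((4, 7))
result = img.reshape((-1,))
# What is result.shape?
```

(28,)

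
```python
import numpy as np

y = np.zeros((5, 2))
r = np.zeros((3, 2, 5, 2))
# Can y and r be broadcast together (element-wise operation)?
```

Yes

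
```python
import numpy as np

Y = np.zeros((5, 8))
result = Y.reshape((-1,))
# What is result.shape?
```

(40,)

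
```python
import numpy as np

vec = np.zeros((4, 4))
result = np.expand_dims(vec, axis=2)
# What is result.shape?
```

(4, 4, 1)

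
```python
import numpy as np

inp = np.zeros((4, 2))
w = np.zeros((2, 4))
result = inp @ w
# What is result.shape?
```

(4, 4)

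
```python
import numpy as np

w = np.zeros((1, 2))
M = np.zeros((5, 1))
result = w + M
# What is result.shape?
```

(5, 2)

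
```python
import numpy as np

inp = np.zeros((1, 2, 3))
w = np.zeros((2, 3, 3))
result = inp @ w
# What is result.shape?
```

(2, 2, 3)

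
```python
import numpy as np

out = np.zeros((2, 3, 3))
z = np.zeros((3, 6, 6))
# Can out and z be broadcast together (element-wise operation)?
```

No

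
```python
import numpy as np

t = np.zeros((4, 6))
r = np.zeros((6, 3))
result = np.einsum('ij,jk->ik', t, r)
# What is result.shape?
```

(4, 3)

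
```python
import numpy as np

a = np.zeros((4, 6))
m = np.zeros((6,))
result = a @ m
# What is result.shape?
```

(4,)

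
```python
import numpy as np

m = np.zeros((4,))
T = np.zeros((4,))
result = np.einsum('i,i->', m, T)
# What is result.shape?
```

()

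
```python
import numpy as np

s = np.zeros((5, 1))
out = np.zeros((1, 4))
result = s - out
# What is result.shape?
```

(5, 4)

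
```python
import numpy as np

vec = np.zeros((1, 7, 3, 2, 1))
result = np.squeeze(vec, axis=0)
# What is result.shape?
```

(7, 3, 2, 1)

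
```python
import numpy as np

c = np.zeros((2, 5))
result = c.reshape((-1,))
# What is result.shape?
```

(10,)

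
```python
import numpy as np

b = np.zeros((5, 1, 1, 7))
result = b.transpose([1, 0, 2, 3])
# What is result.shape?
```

(1, 5, 1, 7)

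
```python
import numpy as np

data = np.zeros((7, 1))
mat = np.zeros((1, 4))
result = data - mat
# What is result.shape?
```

(7, 4)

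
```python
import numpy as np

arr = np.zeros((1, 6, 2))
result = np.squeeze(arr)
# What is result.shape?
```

(6, 2)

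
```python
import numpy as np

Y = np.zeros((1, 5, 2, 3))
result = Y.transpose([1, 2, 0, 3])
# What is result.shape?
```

(5, 2, 1, 3)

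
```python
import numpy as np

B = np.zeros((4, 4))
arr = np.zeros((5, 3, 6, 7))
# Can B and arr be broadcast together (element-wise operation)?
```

No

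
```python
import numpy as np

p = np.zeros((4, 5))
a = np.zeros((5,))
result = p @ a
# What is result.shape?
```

(4,)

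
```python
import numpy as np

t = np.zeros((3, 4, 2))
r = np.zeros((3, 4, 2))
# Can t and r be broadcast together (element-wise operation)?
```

Yes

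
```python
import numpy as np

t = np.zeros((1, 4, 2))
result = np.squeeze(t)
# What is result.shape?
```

(4, 2)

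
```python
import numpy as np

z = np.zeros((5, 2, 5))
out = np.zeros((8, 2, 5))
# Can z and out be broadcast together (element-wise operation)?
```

No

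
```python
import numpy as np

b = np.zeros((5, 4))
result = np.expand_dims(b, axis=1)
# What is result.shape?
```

(5, 1, 4)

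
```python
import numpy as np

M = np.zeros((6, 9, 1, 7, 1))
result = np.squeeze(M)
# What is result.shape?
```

(6, 9, 7)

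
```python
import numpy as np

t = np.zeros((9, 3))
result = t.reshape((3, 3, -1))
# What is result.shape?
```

(3, 3, 3)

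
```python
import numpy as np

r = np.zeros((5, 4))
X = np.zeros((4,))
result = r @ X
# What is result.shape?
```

(5,)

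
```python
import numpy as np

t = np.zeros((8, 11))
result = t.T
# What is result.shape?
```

(11, 8)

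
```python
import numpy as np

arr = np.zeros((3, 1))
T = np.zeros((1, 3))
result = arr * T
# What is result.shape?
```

(3, 3)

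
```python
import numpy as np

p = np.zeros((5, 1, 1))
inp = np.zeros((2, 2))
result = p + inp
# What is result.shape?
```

(5, 2, 2)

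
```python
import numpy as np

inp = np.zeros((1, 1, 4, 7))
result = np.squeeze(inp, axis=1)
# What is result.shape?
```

(1, 4, 7)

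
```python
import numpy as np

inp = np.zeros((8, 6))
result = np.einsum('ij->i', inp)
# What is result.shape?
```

(8,)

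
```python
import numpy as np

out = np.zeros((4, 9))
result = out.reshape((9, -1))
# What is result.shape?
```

(9, 4)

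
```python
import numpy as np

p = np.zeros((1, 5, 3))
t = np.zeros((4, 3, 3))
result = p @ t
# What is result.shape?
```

(4, 5, 3)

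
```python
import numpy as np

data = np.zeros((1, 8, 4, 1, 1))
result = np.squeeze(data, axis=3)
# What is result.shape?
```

(1, 8, 4, 1)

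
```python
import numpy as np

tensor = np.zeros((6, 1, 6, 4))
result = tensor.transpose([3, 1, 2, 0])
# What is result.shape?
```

(4, 1, 6, 6)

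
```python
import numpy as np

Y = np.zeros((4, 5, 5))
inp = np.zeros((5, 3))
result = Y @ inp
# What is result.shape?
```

(4, 5, 3)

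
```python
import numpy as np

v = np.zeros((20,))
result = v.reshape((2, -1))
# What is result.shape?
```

(2, 10)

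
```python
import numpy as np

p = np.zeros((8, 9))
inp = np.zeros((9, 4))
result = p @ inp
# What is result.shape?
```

(8, 4)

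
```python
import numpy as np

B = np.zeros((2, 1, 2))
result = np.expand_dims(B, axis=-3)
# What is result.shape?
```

(2, 1, 1, 2)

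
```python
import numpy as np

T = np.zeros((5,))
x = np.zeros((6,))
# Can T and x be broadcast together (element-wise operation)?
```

No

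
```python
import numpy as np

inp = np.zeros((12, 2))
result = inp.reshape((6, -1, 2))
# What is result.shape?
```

(6, 2, 2)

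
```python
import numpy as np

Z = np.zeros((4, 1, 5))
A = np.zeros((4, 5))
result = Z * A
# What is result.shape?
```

(4, 4, 5)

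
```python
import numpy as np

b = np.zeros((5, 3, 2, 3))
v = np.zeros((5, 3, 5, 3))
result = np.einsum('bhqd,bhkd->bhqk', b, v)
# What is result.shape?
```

(5, 3, 2, 5)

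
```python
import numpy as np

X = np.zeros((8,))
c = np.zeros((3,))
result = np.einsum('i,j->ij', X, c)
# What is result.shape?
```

(8, 3)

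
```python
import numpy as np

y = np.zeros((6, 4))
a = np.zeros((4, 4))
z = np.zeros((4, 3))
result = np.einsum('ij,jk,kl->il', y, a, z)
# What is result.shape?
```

(6, 3)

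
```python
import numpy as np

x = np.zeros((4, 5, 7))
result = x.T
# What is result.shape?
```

(7, 5, 4)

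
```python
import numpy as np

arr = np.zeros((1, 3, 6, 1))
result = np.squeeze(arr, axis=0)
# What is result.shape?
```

(3, 6, 1)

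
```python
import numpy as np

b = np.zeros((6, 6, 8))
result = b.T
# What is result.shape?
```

(8, 6, 6)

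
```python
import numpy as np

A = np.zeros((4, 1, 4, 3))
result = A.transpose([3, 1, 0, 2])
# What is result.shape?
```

(3, 1, 4, 4)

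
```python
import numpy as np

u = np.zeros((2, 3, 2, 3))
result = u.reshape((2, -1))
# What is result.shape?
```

(2, 18)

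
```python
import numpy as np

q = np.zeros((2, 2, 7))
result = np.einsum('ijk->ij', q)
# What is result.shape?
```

(2, 2)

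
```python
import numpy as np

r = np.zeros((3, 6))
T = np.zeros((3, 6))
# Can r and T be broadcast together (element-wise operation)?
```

Yes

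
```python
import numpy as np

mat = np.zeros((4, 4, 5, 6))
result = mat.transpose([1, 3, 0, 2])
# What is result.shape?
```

(4, 6, 4, 5)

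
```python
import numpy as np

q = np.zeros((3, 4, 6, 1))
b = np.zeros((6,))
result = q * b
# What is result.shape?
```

(3, 4, 6, 6)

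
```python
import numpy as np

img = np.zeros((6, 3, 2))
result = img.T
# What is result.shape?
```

(2, 3, 6)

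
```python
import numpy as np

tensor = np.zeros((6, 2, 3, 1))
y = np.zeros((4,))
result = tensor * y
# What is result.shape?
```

(6, 2, 3, 4)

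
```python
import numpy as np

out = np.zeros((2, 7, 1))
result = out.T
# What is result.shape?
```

(1, 7, 2)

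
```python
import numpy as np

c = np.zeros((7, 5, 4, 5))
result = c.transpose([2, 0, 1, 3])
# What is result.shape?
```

(4, 7, 5, 5)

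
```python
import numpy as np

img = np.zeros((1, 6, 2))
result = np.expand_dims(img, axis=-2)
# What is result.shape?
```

(1, 6, 1, 2)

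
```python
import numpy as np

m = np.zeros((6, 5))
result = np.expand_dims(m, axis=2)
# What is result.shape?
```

(6, 5, 1)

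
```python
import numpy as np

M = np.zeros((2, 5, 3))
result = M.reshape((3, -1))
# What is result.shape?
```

(3, 10)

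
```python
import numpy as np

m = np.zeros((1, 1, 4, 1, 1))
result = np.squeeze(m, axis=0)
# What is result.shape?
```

(1, 4, 1, 1)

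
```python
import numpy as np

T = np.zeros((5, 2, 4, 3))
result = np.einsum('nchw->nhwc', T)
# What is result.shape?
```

(5, 4, 3, 2)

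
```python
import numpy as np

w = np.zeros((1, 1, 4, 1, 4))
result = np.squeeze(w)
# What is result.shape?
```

(4, 4)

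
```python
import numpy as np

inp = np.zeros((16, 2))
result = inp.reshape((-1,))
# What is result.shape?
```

(32,)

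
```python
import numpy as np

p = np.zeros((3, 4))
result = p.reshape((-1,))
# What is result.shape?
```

(12,)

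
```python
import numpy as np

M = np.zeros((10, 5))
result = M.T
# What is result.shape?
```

(5, 10)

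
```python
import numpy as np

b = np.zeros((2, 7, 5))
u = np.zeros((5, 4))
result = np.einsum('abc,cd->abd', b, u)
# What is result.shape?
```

(2, 7, 4)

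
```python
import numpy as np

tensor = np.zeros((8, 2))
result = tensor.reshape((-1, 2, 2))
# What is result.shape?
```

(4, 2, 2)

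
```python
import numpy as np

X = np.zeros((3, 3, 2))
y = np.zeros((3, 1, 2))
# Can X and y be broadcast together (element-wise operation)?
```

Yes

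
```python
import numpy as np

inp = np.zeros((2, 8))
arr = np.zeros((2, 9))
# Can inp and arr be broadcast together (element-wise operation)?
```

No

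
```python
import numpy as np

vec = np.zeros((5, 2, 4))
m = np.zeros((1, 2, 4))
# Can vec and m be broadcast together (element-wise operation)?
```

Yes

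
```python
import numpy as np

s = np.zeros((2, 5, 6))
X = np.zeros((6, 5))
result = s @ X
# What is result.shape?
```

(2, 5, 5)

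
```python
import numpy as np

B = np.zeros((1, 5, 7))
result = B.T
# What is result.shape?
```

(7, 5, 1)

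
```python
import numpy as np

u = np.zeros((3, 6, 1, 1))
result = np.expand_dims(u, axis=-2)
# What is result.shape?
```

(3, 6, 1, 1, 1)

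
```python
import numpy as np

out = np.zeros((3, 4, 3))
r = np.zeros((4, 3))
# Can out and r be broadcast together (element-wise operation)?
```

Yes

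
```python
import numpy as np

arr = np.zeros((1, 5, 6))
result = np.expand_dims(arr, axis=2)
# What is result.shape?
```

(1, 5, 1, 6)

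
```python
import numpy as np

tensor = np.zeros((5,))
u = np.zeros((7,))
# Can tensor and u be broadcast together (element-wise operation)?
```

No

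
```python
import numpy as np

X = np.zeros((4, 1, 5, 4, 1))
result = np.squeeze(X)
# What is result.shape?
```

(4, 5, 4)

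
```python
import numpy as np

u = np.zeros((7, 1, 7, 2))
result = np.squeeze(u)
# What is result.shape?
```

(7, 7, 2)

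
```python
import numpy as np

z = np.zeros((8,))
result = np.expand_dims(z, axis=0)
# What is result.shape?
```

(1, 8)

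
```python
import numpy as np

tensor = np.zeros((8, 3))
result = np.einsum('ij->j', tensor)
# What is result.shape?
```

(3,)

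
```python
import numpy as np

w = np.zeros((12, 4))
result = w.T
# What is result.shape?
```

(4, 12)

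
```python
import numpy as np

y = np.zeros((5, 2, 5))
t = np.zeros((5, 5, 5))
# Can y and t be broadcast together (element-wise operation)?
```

No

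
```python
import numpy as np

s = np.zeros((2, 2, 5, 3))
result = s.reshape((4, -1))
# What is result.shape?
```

(4, 15)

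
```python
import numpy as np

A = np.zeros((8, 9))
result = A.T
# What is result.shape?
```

(9, 8)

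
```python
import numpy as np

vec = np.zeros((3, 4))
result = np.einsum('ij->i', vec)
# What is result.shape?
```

(3,)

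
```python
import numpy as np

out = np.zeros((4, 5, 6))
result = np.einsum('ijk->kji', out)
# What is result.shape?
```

(6, 5, 4)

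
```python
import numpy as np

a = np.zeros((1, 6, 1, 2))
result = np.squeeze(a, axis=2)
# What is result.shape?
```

(1, 6, 2)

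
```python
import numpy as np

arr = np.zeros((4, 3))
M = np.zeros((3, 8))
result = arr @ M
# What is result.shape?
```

(4, 8)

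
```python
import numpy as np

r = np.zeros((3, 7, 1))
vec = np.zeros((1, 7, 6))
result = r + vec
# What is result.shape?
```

(3, 7, 6)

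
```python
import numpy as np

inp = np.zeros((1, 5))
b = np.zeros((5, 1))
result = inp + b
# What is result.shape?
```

(5, 5)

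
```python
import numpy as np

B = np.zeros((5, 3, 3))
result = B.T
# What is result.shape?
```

(3, 3, 5)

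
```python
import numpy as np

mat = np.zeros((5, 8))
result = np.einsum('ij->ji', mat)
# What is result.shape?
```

(8, 5)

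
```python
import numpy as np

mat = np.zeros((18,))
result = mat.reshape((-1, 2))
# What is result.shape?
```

(9, 2)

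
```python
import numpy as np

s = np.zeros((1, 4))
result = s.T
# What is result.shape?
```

(4, 1)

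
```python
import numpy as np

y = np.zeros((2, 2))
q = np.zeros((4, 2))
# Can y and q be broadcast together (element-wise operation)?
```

No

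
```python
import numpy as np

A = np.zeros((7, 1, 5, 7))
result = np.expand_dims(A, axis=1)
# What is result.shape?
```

(7, 1, 1, 5, 7)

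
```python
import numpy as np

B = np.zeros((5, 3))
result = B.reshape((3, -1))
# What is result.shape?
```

(3, 5)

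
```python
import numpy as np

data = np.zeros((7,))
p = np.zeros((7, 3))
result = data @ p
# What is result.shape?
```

(3,)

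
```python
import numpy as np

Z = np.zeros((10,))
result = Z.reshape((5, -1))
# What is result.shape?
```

(5, 2)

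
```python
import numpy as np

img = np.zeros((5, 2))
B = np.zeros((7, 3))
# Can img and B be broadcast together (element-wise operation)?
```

No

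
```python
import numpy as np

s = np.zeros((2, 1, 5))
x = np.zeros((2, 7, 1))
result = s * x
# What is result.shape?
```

(2, 7, 5)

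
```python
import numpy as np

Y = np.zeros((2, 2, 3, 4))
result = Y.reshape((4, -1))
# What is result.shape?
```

(4, 12)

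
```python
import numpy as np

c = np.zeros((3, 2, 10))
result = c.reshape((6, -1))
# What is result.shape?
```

(6, 10)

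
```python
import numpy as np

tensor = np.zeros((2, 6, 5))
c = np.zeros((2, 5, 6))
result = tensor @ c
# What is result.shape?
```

(2, 6, 6)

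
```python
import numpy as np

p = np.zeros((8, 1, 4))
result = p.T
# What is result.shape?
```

(4, 1, 8)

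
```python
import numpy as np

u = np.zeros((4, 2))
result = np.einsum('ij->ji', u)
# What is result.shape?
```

(2, 4)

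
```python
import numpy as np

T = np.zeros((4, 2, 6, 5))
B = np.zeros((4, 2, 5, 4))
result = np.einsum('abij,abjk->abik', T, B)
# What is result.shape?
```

(4, 2, 6, 4)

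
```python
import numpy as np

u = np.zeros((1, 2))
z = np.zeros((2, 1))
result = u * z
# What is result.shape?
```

(2, 2)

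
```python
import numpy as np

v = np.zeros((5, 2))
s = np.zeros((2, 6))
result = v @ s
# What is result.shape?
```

(5, 6)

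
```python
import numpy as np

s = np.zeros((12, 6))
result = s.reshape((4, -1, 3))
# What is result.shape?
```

(4, 6, 3)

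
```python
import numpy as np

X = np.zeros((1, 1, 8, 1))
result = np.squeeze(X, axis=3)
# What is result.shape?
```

(1, 1, 8)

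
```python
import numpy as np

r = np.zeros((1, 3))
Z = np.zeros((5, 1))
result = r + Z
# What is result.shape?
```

(5, 3)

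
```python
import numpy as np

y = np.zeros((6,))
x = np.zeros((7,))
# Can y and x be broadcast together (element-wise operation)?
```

No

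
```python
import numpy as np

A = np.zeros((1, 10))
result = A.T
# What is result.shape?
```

(10, 1)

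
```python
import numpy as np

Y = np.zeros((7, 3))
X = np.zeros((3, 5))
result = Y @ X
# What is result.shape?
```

(7, 5)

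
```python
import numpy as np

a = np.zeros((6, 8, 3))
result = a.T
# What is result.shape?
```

(3, 8, 6)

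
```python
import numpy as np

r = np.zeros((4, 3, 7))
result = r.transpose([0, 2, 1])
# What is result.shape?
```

(4, 7, 3)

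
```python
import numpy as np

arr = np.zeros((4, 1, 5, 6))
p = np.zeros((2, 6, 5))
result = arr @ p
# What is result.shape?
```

(4, 2, 5, 5)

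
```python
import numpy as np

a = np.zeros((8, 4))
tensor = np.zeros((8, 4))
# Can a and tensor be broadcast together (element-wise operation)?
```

Yes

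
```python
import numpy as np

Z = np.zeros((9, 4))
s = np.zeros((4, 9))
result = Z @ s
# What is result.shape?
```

(9, 9)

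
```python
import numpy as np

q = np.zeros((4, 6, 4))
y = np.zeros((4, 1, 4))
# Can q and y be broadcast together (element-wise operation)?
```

Yes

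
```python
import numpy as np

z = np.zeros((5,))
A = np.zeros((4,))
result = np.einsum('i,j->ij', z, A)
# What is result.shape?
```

(5, 4)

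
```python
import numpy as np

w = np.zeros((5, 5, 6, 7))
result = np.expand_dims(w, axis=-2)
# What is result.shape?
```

(5, 5, 6, 1, 7)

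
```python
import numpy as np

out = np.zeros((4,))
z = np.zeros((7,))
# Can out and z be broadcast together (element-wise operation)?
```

No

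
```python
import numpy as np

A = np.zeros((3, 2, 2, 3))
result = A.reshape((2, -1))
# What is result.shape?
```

(2, 18)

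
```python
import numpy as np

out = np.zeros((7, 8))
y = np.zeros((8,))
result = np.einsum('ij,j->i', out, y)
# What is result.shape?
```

(7,)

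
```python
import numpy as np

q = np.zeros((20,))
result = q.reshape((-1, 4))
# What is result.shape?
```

(5, 4)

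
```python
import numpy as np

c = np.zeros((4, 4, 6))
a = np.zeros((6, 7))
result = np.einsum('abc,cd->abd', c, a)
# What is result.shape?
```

(4, 4, 7)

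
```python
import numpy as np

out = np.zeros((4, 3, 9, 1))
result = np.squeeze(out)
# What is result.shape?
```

(4, 3, 9)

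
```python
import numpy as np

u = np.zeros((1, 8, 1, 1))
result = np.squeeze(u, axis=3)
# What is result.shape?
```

(1, 8, 1)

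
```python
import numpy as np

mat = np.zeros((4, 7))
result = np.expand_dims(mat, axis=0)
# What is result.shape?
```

(1, 4, 7)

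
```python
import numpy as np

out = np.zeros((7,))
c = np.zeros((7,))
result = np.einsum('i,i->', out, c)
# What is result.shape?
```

()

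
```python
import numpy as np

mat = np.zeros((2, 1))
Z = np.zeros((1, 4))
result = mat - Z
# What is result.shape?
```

(2, 4)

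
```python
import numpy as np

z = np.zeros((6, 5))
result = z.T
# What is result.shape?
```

(5, 6)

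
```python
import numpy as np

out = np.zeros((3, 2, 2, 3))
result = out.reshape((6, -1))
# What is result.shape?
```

(6, 6)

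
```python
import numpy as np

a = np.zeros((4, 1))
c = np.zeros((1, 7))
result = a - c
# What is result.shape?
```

(4, 7)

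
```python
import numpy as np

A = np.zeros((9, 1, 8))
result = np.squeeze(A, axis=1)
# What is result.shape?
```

(9, 8)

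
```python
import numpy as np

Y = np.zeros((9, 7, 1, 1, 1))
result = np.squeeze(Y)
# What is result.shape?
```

(9, 7)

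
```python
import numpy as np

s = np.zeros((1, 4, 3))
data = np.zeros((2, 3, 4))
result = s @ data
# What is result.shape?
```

(2, 4, 4)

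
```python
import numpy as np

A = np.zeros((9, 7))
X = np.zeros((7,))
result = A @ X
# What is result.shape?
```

(9,)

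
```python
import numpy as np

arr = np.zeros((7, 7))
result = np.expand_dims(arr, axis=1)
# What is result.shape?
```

(7, 1, 7)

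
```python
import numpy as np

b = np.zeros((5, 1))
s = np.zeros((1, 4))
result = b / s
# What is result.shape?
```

(5, 4)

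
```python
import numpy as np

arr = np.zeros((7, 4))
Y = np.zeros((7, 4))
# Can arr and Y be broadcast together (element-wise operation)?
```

Yes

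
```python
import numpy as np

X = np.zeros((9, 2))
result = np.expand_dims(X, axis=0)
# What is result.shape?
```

(1, 9, 2)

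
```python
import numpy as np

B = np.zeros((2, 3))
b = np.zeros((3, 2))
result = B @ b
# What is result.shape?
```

(2, 2)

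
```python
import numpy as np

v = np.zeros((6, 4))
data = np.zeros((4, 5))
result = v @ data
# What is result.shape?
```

(6, 5)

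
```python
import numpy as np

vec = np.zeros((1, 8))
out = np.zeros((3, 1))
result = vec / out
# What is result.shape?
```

(3, 8)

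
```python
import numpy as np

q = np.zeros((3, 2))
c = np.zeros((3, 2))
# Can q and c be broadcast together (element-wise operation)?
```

Yes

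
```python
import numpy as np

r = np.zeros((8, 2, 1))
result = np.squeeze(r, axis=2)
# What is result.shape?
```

(8, 2)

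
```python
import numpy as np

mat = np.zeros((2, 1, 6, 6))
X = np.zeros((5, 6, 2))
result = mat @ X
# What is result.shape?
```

(2, 5, 6, 2)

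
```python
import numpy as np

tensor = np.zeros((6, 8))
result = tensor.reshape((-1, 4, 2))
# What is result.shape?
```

(6, 4, 2)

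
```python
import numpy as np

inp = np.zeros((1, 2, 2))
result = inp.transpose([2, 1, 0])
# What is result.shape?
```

(2, 2, 1)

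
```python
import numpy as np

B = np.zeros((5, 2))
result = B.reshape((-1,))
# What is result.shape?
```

(10,)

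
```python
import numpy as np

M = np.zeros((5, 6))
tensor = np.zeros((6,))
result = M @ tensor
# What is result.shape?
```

(5,)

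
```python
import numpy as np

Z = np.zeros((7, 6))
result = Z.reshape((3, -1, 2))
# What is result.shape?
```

(3, 7, 2)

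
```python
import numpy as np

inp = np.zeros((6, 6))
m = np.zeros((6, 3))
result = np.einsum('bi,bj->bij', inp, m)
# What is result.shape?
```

(6, 6, 3)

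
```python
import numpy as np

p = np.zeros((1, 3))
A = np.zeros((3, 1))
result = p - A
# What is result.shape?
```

(3, 3)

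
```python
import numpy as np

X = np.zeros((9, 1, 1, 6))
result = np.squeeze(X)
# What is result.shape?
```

(9, 6)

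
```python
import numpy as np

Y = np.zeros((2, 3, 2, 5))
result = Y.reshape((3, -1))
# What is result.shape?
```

(3, 20)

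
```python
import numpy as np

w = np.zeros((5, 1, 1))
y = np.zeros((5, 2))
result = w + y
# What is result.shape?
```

(5, 5, 2)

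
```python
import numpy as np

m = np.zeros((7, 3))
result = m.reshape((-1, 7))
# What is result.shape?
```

(3, 7)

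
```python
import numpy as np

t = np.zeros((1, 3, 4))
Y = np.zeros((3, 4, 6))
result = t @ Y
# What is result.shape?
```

(3, 3, 6)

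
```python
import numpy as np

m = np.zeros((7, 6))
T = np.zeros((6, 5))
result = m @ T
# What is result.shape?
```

(7, 5)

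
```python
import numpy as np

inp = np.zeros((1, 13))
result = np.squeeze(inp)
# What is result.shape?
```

(13,)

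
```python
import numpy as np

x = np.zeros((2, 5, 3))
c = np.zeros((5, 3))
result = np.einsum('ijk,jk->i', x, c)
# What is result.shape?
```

(2,)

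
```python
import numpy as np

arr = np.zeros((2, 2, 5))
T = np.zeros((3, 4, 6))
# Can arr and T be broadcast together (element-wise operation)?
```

No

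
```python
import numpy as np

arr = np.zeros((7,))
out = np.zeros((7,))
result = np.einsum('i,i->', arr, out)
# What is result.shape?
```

()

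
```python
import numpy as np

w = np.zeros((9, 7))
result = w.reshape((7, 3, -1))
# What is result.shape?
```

(7, 3, 3)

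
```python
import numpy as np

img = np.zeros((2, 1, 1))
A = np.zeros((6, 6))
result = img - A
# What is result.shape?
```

(2, 6, 6)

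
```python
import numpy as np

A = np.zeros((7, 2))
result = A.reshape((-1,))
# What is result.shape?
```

(14,)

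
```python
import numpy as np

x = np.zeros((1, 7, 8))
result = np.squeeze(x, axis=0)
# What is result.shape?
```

(7, 8)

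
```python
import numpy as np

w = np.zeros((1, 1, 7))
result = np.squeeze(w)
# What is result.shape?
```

(7,)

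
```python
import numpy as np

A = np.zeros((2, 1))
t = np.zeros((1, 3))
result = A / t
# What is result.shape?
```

(2, 3)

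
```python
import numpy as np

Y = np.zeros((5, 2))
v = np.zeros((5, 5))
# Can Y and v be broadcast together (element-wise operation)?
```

No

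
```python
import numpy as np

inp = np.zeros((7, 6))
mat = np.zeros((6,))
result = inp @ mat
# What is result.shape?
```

(7,)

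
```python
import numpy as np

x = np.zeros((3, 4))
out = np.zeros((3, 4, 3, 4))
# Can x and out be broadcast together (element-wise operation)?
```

Yes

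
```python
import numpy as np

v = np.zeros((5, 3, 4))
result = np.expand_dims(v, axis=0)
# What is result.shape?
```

(1, 5, 3, 4)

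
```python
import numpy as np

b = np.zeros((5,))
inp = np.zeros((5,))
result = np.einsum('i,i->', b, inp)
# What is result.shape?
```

()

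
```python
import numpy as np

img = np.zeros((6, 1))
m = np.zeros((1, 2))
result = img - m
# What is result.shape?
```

(6, 2)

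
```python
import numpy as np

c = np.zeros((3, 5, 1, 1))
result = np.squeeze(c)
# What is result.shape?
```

(3, 5)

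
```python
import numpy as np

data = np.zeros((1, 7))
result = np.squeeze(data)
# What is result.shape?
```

(7,)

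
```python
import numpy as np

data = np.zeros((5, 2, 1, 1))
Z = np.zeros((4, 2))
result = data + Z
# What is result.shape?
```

(5, 2, 4, 2)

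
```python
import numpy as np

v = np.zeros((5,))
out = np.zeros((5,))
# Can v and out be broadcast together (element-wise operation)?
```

Yes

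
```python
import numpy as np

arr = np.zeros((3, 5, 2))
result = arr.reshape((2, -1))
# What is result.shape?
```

(2, 15)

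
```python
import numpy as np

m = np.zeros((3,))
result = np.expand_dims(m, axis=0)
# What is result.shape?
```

(1, 3)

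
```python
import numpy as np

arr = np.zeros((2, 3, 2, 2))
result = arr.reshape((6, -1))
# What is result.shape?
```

(6, 4)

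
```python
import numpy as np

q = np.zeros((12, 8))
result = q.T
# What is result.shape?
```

(8, 12)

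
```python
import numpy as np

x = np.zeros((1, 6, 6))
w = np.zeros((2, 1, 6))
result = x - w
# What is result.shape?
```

(2, 6, 6)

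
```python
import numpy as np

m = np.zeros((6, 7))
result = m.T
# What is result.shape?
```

(7, 6)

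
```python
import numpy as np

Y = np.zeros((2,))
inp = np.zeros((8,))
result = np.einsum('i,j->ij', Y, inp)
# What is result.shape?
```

(2, 8)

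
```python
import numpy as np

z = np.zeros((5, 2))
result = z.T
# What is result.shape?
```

(2, 5)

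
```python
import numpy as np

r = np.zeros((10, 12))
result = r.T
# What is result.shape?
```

(12, 10)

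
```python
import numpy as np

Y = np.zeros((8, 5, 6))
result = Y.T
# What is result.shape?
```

(6, 5, 8)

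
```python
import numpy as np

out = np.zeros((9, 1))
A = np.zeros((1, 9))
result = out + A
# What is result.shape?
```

(9, 9)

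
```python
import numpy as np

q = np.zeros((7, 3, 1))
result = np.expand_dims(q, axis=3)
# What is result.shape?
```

(7, 3, 1, 1)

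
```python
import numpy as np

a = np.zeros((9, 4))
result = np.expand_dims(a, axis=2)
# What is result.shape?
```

(9, 4, 1)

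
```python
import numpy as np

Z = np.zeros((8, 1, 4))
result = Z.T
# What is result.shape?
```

(4, 1, 8)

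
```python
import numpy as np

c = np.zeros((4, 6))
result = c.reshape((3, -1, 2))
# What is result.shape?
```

(3, 4, 2)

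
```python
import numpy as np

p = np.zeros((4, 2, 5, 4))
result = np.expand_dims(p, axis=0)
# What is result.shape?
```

(1, 4, 2, 5, 4)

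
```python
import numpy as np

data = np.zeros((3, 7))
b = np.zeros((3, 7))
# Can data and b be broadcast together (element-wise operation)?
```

Yes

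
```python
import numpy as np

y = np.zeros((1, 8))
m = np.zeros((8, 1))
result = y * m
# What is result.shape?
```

(8, 8)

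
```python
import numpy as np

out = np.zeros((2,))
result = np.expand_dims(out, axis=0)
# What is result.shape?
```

(1, 2)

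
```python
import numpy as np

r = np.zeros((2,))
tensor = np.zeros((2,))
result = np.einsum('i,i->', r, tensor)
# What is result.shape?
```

()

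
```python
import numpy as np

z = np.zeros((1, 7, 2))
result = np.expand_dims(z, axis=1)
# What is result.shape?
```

(1, 1, 7, 2)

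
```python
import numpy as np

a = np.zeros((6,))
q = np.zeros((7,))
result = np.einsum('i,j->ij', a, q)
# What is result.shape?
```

(6, 7)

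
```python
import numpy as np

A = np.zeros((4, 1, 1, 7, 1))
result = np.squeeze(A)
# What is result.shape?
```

(4, 7)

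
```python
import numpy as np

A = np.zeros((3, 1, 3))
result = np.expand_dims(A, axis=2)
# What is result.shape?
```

(3, 1, 1, 3)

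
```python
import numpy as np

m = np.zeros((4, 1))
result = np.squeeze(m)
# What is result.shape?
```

(4,)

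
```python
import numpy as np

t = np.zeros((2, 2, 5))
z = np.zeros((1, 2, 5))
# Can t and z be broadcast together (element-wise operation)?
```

Yes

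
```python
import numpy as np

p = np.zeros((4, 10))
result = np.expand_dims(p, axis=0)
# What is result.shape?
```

(1, 4, 10)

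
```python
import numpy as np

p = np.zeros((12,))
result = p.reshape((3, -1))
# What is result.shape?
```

(3, 4)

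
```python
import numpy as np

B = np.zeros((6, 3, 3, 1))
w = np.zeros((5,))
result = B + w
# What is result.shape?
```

(6, 3, 3, 5)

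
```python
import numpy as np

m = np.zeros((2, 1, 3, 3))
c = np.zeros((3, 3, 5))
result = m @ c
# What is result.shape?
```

(2, 3, 3, 5)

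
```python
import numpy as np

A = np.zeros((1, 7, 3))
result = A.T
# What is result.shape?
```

(3, 7, 1)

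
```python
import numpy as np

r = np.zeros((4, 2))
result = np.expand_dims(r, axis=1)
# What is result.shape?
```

(4, 1, 2)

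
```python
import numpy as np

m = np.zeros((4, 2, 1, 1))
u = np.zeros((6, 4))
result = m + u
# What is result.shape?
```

(4, 2, 6, 4)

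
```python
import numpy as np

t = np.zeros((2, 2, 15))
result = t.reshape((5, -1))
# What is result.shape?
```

(5, 12)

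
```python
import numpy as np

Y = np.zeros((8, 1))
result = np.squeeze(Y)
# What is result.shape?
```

(8,)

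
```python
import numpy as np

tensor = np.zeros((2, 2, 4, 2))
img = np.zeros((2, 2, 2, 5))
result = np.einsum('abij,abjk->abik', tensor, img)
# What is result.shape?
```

(2, 2, 4, 5)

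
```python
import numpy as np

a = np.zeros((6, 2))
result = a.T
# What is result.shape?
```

(2, 6)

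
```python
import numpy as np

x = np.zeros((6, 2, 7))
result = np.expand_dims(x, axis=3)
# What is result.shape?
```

(6, 2, 7, 1)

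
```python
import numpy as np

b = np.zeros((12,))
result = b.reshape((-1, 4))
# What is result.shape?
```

(3, 4)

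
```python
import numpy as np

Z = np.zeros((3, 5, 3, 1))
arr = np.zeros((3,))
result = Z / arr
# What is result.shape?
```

(3, 5, 3, 3)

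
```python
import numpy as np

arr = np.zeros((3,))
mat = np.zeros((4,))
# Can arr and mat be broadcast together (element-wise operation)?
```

No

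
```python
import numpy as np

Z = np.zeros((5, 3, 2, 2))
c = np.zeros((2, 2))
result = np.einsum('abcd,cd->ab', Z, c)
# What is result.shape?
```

(5, 3)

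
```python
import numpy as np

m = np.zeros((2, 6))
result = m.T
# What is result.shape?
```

(6, 2)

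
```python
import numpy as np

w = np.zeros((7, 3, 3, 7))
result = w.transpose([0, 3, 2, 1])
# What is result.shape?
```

(7, 7, 3, 3)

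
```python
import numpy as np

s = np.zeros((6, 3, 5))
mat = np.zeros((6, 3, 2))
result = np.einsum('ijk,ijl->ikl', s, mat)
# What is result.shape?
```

(6, 5, 2)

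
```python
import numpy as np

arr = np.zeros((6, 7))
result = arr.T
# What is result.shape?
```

(7, 6)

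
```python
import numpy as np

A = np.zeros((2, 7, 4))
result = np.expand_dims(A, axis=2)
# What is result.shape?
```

(2, 7, 1, 4)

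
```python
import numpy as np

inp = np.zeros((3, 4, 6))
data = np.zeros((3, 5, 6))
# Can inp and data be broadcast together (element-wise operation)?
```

No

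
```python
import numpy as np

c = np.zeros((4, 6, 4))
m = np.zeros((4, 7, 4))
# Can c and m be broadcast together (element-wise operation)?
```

No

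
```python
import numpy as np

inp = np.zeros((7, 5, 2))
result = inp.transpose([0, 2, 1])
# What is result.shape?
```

(7, 2, 5)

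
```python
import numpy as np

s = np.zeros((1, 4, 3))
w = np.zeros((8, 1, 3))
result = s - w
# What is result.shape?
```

(8, 4, 3)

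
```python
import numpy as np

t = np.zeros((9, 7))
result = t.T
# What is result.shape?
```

(7, 9)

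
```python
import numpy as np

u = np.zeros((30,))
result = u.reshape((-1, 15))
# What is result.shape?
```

(2, 15)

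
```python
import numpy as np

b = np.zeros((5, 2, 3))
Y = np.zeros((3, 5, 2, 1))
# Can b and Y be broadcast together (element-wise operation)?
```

Yes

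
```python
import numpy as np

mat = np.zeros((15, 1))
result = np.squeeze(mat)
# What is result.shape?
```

(15,)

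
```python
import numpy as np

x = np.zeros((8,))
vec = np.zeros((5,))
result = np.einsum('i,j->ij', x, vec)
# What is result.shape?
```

(8, 5)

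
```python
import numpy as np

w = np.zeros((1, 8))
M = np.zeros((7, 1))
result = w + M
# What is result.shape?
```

(7, 8)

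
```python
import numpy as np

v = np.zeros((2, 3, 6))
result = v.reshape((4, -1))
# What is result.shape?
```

(4, 9)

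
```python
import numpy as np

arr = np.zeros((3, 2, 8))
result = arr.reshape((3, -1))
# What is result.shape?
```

(3, 16)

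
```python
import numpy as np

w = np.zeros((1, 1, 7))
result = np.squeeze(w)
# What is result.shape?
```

(7,)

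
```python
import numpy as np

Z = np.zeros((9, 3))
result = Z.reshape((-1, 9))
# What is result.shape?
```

(3, 9)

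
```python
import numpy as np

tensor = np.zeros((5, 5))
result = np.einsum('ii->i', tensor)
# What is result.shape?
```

(5,)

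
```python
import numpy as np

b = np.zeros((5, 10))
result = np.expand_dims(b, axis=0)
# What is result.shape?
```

(1, 5, 10)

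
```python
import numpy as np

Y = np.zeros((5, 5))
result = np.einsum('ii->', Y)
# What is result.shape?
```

()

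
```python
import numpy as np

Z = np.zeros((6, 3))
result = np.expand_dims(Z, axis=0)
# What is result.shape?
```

(1, 6, 3)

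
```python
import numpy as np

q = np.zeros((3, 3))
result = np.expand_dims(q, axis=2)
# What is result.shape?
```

(3, 3, 1)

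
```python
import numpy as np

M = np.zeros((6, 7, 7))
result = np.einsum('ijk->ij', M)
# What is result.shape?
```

(6, 7)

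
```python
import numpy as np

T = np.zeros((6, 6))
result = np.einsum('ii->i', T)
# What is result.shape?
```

(6,)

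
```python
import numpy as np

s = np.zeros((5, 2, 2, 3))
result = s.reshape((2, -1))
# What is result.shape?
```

(2, 30)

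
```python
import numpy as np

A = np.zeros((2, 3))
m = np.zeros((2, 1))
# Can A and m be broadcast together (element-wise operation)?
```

Yes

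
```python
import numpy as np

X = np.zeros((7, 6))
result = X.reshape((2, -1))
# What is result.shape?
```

(2, 21)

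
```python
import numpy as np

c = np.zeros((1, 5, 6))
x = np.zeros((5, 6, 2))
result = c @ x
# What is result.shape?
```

(5, 5, 2)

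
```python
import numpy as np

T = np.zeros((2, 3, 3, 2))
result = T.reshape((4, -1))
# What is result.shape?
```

(4, 9)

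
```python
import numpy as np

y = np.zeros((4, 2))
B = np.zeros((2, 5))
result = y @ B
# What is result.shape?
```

(4, 5)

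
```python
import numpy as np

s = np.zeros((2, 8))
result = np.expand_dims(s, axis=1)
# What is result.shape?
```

(2, 1, 8)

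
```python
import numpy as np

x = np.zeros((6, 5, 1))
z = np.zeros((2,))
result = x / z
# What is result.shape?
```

(6, 5, 2)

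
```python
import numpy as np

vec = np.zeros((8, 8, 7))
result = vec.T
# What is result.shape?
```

(7, 8, 8)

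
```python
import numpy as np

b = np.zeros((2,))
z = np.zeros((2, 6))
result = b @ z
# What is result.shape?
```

(6,)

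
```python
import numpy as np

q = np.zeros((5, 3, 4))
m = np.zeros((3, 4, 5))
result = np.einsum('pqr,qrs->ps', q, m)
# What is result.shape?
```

(5, 5)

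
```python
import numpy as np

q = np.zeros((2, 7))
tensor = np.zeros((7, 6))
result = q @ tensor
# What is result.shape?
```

(2, 6)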